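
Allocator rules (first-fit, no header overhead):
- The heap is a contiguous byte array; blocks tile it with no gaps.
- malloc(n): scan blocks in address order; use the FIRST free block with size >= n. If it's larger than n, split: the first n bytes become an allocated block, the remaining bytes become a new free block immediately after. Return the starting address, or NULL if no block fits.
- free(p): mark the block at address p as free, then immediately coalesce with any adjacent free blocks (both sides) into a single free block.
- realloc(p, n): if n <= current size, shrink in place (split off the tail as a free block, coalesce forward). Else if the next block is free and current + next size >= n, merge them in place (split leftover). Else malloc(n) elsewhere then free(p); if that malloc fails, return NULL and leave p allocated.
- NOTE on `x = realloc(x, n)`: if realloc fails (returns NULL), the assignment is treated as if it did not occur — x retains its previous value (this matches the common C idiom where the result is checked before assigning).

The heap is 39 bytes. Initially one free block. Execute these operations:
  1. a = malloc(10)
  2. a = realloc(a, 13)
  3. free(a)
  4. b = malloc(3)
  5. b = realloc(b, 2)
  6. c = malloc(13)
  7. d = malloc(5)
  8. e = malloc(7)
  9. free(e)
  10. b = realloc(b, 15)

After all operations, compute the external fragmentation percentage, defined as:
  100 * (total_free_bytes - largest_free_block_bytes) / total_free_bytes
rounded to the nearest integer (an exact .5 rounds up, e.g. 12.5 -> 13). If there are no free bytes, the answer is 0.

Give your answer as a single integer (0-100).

Answer: 33

Derivation:
Op 1: a = malloc(10) -> a = 0; heap: [0-9 ALLOC][10-38 FREE]
Op 2: a = realloc(a, 13) -> a = 0; heap: [0-12 ALLOC][13-38 FREE]
Op 3: free(a) -> (freed a); heap: [0-38 FREE]
Op 4: b = malloc(3) -> b = 0; heap: [0-2 ALLOC][3-38 FREE]
Op 5: b = realloc(b, 2) -> b = 0; heap: [0-1 ALLOC][2-38 FREE]
Op 6: c = malloc(13) -> c = 2; heap: [0-1 ALLOC][2-14 ALLOC][15-38 FREE]
Op 7: d = malloc(5) -> d = 15; heap: [0-1 ALLOC][2-14 ALLOC][15-19 ALLOC][20-38 FREE]
Op 8: e = malloc(7) -> e = 20; heap: [0-1 ALLOC][2-14 ALLOC][15-19 ALLOC][20-26 ALLOC][27-38 FREE]
Op 9: free(e) -> (freed e); heap: [0-1 ALLOC][2-14 ALLOC][15-19 ALLOC][20-38 FREE]
Op 10: b = realloc(b, 15) -> b = 20; heap: [0-1 FREE][2-14 ALLOC][15-19 ALLOC][20-34 ALLOC][35-38 FREE]
Free blocks: [2 4] total_free=6 largest=4 -> 100*(6-4)/6 = 200/6 ≈ 33.333 -> rounds to 33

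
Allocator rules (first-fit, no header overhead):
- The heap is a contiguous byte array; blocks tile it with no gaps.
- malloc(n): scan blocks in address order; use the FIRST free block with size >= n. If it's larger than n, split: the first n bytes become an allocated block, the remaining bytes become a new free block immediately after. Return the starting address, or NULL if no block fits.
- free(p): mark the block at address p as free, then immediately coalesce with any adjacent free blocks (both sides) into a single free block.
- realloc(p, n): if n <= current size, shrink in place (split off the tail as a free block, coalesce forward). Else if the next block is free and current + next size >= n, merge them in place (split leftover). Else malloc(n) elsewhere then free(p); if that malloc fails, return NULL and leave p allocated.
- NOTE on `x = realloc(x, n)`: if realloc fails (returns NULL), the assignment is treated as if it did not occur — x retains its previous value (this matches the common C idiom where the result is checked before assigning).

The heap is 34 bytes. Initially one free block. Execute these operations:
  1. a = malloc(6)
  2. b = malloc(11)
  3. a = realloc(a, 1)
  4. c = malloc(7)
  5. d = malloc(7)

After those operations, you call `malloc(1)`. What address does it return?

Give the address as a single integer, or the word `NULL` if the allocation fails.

Op 1: a = malloc(6) -> a = 0; heap: [0-5 ALLOC][6-33 FREE]
Op 2: b = malloc(11) -> b = 6; heap: [0-5 ALLOC][6-16 ALLOC][17-33 FREE]
Op 3: a = realloc(a, 1) -> a = 0; heap: [0-0 ALLOC][1-5 FREE][6-16 ALLOC][17-33 FREE]
Op 4: c = malloc(7) -> c = 17; heap: [0-0 ALLOC][1-5 FREE][6-16 ALLOC][17-23 ALLOC][24-33 FREE]
Op 5: d = malloc(7) -> d = 24; heap: [0-0 ALLOC][1-5 FREE][6-16 ALLOC][17-23 ALLOC][24-30 ALLOC][31-33 FREE]
malloc(1): first-fit scan over [0-0 ALLOC][1-5 FREE][6-16 ALLOC][17-23 ALLOC][24-30 ALLOC][31-33 FREE] -> 1

Answer: 1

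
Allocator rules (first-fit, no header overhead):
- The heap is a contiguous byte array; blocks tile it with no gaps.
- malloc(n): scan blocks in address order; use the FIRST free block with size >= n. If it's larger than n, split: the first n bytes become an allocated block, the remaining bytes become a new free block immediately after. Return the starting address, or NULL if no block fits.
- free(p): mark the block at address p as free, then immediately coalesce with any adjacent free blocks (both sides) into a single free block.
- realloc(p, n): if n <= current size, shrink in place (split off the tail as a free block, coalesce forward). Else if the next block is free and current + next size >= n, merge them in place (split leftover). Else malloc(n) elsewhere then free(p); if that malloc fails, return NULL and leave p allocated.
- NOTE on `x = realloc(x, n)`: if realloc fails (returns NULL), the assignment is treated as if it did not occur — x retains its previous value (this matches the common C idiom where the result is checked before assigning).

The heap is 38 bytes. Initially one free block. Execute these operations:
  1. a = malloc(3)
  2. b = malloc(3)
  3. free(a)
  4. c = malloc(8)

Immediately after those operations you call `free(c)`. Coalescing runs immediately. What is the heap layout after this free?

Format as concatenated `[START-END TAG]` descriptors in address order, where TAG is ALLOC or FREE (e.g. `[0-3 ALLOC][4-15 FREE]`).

Answer: [0-2 FREE][3-5 ALLOC][6-37 FREE]

Derivation:
Op 1: a = malloc(3) -> a = 0; heap: [0-2 ALLOC][3-37 FREE]
Op 2: b = malloc(3) -> b = 3; heap: [0-2 ALLOC][3-5 ALLOC][6-37 FREE]
Op 3: free(a) -> (freed a); heap: [0-2 FREE][3-5 ALLOC][6-37 FREE]
Op 4: c = malloc(8) -> c = 6; heap: [0-2 FREE][3-5 ALLOC][6-13 ALLOC][14-37 FREE]
free(c): c = 6 -> block [6-13 ALLOC]; mark free, coalesce with adjacent free neighbors -> [0-2 FREE][3-5 ALLOC][6-37 FREE]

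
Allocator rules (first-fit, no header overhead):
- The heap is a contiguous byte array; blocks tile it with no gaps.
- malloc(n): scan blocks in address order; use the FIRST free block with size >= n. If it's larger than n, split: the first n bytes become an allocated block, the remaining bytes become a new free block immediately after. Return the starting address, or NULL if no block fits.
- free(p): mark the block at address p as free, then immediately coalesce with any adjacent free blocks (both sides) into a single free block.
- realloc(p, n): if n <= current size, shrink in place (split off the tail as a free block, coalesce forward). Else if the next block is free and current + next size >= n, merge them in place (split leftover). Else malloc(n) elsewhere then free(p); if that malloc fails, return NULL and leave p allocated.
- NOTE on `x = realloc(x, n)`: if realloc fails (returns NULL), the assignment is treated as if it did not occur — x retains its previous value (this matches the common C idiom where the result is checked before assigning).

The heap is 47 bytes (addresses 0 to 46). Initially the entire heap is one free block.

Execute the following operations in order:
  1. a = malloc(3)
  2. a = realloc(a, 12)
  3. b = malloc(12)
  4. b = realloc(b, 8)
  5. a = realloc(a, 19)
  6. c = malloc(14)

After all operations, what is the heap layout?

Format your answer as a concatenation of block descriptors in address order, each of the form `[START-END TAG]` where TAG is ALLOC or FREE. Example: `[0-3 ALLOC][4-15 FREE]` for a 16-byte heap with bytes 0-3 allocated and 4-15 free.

Op 1: a = malloc(3) -> a = 0; heap: [0-2 ALLOC][3-46 FREE]
Op 2: a = realloc(a, 12) -> a = 0; heap: [0-11 ALLOC][12-46 FREE]
Op 3: b = malloc(12) -> b = 12; heap: [0-11 ALLOC][12-23 ALLOC][24-46 FREE]
Op 4: b = realloc(b, 8) -> b = 12; heap: [0-11 ALLOC][12-19 ALLOC][20-46 FREE]
Op 5: a = realloc(a, 19) -> a = 20; heap: [0-11 FREE][12-19 ALLOC][20-38 ALLOC][39-46 FREE]
Op 6: c = malloc(14) -> c = NULL; heap: [0-11 FREE][12-19 ALLOC][20-38 ALLOC][39-46 FREE]

Answer: [0-11 FREE][12-19 ALLOC][20-38 ALLOC][39-46 FREE]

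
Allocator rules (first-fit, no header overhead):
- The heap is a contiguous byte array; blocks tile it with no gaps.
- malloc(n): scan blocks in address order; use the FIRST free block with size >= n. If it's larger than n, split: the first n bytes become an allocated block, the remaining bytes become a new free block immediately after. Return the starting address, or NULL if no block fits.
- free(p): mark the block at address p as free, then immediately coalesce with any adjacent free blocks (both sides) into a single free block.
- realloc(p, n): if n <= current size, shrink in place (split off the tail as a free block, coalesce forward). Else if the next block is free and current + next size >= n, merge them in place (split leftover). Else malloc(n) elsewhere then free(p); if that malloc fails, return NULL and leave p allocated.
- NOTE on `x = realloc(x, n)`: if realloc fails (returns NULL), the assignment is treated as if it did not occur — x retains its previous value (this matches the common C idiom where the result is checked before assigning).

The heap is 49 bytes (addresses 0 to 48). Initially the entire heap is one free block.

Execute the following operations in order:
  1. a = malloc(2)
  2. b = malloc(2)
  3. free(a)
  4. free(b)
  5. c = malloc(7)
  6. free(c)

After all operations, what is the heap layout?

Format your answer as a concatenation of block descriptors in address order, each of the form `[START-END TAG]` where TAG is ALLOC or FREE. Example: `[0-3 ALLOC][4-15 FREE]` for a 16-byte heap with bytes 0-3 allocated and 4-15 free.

Op 1: a = malloc(2) -> a = 0; heap: [0-1 ALLOC][2-48 FREE]
Op 2: b = malloc(2) -> b = 2; heap: [0-1 ALLOC][2-3 ALLOC][4-48 FREE]
Op 3: free(a) -> (freed a); heap: [0-1 FREE][2-3 ALLOC][4-48 FREE]
Op 4: free(b) -> (freed b); heap: [0-48 FREE]
Op 5: c = malloc(7) -> c = 0; heap: [0-6 ALLOC][7-48 FREE]
Op 6: free(c) -> (freed c); heap: [0-48 FREE]

Answer: [0-48 FREE]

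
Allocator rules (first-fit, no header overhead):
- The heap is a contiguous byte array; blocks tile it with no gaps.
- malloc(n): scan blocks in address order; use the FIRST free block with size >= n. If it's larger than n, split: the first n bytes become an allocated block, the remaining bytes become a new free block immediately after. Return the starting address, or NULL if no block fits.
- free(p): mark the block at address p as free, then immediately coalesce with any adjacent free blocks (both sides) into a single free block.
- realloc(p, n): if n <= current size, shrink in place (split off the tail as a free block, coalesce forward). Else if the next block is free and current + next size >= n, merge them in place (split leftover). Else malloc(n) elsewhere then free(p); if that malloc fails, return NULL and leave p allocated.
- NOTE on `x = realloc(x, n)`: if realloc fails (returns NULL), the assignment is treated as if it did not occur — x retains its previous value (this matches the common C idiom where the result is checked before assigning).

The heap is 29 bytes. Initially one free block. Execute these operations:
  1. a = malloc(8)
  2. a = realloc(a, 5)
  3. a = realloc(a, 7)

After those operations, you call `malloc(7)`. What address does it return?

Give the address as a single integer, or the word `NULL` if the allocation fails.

Op 1: a = malloc(8) -> a = 0; heap: [0-7 ALLOC][8-28 FREE]
Op 2: a = realloc(a, 5) -> a = 0; heap: [0-4 ALLOC][5-28 FREE]
Op 3: a = realloc(a, 7) -> a = 0; heap: [0-6 ALLOC][7-28 FREE]
malloc(7): first-fit scan over [0-6 ALLOC][7-28 FREE] -> 7

Answer: 7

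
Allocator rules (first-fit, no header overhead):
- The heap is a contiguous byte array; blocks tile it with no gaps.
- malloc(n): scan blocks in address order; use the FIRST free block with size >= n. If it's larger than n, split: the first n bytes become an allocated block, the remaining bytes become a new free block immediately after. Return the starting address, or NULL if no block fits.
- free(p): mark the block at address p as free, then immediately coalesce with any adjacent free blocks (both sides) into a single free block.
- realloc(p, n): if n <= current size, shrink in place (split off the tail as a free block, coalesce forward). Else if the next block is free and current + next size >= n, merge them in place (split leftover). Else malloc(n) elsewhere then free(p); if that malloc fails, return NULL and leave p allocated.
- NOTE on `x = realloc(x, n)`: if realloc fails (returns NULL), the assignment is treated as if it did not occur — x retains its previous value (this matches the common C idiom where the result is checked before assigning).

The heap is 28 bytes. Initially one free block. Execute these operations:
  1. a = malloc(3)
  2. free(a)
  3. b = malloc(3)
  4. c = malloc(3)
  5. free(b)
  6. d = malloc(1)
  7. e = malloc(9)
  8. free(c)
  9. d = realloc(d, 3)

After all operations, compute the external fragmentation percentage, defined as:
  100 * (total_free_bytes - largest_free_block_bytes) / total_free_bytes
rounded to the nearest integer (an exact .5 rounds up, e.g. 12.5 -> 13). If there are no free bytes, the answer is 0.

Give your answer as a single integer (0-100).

Op 1: a = malloc(3) -> a = 0; heap: [0-2 ALLOC][3-27 FREE]
Op 2: free(a) -> (freed a); heap: [0-27 FREE]
Op 3: b = malloc(3) -> b = 0; heap: [0-2 ALLOC][3-27 FREE]
Op 4: c = malloc(3) -> c = 3; heap: [0-2 ALLOC][3-5 ALLOC][6-27 FREE]
Op 5: free(b) -> (freed b); heap: [0-2 FREE][3-5 ALLOC][6-27 FREE]
Op 6: d = malloc(1) -> d = 0; heap: [0-0 ALLOC][1-2 FREE][3-5 ALLOC][6-27 FREE]
Op 7: e = malloc(9) -> e = 6; heap: [0-0 ALLOC][1-2 FREE][3-5 ALLOC][6-14 ALLOC][15-27 FREE]
Op 8: free(c) -> (freed c); heap: [0-0 ALLOC][1-5 FREE][6-14 ALLOC][15-27 FREE]
Op 9: d = realloc(d, 3) -> d = 0; heap: [0-2 ALLOC][3-5 FREE][6-14 ALLOC][15-27 FREE]
Free blocks: [3 13] total_free=16 largest=13 -> 100*(16-13)/16 = 300/16 = 18.75 -> rounds to 19

Answer: 19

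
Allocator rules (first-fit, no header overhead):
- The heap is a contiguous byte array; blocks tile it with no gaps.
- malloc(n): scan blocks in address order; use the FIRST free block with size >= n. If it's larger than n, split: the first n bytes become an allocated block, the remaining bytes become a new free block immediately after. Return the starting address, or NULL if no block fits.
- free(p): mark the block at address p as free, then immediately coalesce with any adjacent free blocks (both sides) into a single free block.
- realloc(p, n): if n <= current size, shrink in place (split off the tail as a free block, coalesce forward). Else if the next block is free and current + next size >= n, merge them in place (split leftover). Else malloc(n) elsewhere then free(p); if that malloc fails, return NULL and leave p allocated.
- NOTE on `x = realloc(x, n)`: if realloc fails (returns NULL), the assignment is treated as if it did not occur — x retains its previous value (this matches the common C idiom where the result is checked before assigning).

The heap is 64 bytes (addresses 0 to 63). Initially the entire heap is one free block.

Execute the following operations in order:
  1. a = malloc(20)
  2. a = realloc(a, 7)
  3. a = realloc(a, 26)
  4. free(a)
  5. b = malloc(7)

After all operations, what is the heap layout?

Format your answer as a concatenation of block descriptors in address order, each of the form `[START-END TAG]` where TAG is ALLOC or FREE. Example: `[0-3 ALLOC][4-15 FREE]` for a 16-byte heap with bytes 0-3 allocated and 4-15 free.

Answer: [0-6 ALLOC][7-63 FREE]

Derivation:
Op 1: a = malloc(20) -> a = 0; heap: [0-19 ALLOC][20-63 FREE]
Op 2: a = realloc(a, 7) -> a = 0; heap: [0-6 ALLOC][7-63 FREE]
Op 3: a = realloc(a, 26) -> a = 0; heap: [0-25 ALLOC][26-63 FREE]
Op 4: free(a) -> (freed a); heap: [0-63 FREE]
Op 5: b = malloc(7) -> b = 0; heap: [0-6 ALLOC][7-63 FREE]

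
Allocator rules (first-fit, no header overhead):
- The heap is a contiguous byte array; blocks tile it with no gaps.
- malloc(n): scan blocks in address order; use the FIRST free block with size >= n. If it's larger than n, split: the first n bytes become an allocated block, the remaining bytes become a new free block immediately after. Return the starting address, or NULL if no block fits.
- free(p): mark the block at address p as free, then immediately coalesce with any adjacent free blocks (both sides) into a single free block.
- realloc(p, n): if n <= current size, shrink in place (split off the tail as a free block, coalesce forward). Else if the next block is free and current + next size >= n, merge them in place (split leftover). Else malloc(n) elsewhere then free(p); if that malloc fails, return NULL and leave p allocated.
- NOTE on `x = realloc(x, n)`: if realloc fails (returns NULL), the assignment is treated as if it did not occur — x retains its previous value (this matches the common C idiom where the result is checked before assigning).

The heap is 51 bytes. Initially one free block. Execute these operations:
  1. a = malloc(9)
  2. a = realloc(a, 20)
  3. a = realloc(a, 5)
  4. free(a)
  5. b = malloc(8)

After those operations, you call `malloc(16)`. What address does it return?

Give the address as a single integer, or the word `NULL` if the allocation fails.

Answer: 8

Derivation:
Op 1: a = malloc(9) -> a = 0; heap: [0-8 ALLOC][9-50 FREE]
Op 2: a = realloc(a, 20) -> a = 0; heap: [0-19 ALLOC][20-50 FREE]
Op 3: a = realloc(a, 5) -> a = 0; heap: [0-4 ALLOC][5-50 FREE]
Op 4: free(a) -> (freed a); heap: [0-50 FREE]
Op 5: b = malloc(8) -> b = 0; heap: [0-7 ALLOC][8-50 FREE]
malloc(16): first-fit scan over [0-7 ALLOC][8-50 FREE] -> 8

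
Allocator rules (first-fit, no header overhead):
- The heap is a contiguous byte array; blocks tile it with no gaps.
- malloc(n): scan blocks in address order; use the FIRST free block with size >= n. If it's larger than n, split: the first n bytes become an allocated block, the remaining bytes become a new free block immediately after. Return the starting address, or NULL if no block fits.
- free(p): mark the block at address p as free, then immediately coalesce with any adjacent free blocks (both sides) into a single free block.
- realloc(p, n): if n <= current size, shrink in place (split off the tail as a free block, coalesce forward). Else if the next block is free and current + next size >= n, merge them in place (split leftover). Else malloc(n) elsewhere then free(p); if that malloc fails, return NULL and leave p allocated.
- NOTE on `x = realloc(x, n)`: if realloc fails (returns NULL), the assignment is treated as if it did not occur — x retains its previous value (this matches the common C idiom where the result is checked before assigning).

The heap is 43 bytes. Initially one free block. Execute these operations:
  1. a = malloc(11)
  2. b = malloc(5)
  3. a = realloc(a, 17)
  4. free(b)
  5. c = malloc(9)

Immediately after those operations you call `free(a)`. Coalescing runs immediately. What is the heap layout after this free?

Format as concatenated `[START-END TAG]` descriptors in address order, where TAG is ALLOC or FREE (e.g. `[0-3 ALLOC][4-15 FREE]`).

Op 1: a = malloc(11) -> a = 0; heap: [0-10 ALLOC][11-42 FREE]
Op 2: b = malloc(5) -> b = 11; heap: [0-10 ALLOC][11-15 ALLOC][16-42 FREE]
Op 3: a = realloc(a, 17) -> a = 16; heap: [0-10 FREE][11-15 ALLOC][16-32 ALLOC][33-42 FREE]
Op 4: free(b) -> (freed b); heap: [0-15 FREE][16-32 ALLOC][33-42 FREE]
Op 5: c = malloc(9) -> c = 0; heap: [0-8 ALLOC][9-15 FREE][16-32 ALLOC][33-42 FREE]
free(a): a = 16 -> block [16-32 ALLOC]; mark free, coalesce with adjacent free neighbors -> [0-8 ALLOC][9-42 FREE]

Answer: [0-8 ALLOC][9-42 FREE]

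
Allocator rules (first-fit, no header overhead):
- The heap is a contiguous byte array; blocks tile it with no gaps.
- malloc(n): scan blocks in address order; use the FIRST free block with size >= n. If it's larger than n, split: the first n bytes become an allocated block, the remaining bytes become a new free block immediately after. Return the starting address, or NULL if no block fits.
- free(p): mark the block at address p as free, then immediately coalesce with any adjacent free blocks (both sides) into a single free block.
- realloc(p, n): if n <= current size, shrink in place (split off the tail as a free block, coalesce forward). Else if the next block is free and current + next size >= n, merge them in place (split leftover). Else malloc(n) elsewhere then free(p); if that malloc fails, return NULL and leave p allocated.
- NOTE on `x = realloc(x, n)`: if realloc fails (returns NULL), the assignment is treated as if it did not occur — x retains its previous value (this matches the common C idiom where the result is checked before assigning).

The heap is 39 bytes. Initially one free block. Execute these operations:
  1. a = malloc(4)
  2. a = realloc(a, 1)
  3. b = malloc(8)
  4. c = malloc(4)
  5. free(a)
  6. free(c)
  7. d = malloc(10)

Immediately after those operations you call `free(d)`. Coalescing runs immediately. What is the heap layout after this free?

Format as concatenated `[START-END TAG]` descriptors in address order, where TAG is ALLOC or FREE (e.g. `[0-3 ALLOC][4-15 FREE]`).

Op 1: a = malloc(4) -> a = 0; heap: [0-3 ALLOC][4-38 FREE]
Op 2: a = realloc(a, 1) -> a = 0; heap: [0-0 ALLOC][1-38 FREE]
Op 3: b = malloc(8) -> b = 1; heap: [0-0 ALLOC][1-8 ALLOC][9-38 FREE]
Op 4: c = malloc(4) -> c = 9; heap: [0-0 ALLOC][1-8 ALLOC][9-12 ALLOC][13-38 FREE]
Op 5: free(a) -> (freed a); heap: [0-0 FREE][1-8 ALLOC][9-12 ALLOC][13-38 FREE]
Op 6: free(c) -> (freed c); heap: [0-0 FREE][1-8 ALLOC][9-38 FREE]
Op 7: d = malloc(10) -> d = 9; heap: [0-0 FREE][1-8 ALLOC][9-18 ALLOC][19-38 FREE]
free(d): d = 9 -> block [9-18 ALLOC]; mark free, coalesce with adjacent free neighbors -> [0-0 FREE][1-8 ALLOC][9-38 FREE]

Answer: [0-0 FREE][1-8 ALLOC][9-38 FREE]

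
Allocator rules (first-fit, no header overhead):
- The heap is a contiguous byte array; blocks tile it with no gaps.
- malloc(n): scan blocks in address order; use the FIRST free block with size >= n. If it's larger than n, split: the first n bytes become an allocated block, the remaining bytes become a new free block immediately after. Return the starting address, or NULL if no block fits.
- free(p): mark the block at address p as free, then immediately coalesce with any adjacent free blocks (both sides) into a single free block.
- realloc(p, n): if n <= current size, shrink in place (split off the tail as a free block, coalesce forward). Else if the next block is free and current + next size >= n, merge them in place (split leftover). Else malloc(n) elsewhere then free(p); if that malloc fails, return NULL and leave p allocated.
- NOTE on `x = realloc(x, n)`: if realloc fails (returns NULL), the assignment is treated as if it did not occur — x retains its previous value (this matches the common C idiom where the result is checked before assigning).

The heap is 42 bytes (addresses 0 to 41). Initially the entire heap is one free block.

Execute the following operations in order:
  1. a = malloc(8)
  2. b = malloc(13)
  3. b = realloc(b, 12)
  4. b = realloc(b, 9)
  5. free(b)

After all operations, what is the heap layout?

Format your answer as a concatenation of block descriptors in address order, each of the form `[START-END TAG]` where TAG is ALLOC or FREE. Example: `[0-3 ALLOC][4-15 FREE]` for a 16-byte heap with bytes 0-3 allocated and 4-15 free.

Answer: [0-7 ALLOC][8-41 FREE]

Derivation:
Op 1: a = malloc(8) -> a = 0; heap: [0-7 ALLOC][8-41 FREE]
Op 2: b = malloc(13) -> b = 8; heap: [0-7 ALLOC][8-20 ALLOC][21-41 FREE]
Op 3: b = realloc(b, 12) -> b = 8; heap: [0-7 ALLOC][8-19 ALLOC][20-41 FREE]
Op 4: b = realloc(b, 9) -> b = 8; heap: [0-7 ALLOC][8-16 ALLOC][17-41 FREE]
Op 5: free(b) -> (freed b); heap: [0-7 ALLOC][8-41 FREE]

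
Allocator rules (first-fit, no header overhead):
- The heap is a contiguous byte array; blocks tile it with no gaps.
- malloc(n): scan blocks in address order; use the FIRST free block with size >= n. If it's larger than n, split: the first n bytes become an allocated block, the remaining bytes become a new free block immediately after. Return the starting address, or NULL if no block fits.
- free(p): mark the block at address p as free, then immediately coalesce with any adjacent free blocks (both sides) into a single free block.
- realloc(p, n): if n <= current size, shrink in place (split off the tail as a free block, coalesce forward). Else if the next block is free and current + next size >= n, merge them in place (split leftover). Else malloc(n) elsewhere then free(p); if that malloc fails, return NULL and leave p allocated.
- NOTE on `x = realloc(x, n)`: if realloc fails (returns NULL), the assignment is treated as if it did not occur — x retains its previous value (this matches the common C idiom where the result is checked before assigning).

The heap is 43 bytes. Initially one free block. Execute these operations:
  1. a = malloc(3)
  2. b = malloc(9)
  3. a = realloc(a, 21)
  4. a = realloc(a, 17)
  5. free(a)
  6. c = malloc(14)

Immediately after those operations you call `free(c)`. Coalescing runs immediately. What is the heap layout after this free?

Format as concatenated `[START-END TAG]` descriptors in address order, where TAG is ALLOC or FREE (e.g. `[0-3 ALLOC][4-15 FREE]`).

Op 1: a = malloc(3) -> a = 0; heap: [0-2 ALLOC][3-42 FREE]
Op 2: b = malloc(9) -> b = 3; heap: [0-2 ALLOC][3-11 ALLOC][12-42 FREE]
Op 3: a = realloc(a, 21) -> a = 12; heap: [0-2 FREE][3-11 ALLOC][12-32 ALLOC][33-42 FREE]
Op 4: a = realloc(a, 17) -> a = 12; heap: [0-2 FREE][3-11 ALLOC][12-28 ALLOC][29-42 FREE]
Op 5: free(a) -> (freed a); heap: [0-2 FREE][3-11 ALLOC][12-42 FREE]
Op 6: c = malloc(14) -> c = 12; heap: [0-2 FREE][3-11 ALLOC][12-25 ALLOC][26-42 FREE]
free(c): c = 12 -> block [12-25 ALLOC]; mark free, coalesce with adjacent free neighbors -> [0-2 FREE][3-11 ALLOC][12-42 FREE]

Answer: [0-2 FREE][3-11 ALLOC][12-42 FREE]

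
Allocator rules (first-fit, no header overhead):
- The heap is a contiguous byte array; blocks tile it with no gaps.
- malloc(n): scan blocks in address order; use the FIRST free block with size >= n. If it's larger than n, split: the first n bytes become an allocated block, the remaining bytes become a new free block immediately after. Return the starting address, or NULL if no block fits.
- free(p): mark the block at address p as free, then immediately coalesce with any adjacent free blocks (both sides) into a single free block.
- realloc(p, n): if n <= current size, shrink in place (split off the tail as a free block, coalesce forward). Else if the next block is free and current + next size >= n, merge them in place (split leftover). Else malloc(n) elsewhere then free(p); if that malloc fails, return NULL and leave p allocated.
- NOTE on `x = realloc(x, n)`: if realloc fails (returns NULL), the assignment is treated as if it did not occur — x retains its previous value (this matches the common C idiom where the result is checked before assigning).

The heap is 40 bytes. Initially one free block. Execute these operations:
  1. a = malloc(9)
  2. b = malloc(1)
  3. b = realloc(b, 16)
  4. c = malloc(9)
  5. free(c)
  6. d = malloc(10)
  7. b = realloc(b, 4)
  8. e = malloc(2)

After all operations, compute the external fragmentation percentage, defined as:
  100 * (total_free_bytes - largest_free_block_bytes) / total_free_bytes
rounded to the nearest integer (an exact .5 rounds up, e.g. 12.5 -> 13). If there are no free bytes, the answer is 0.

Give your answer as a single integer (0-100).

Answer: 33

Derivation:
Op 1: a = malloc(9) -> a = 0; heap: [0-8 ALLOC][9-39 FREE]
Op 2: b = malloc(1) -> b = 9; heap: [0-8 ALLOC][9-9 ALLOC][10-39 FREE]
Op 3: b = realloc(b, 16) -> b = 9; heap: [0-8 ALLOC][9-24 ALLOC][25-39 FREE]
Op 4: c = malloc(9) -> c = 25; heap: [0-8 ALLOC][9-24 ALLOC][25-33 ALLOC][34-39 FREE]
Op 5: free(c) -> (freed c); heap: [0-8 ALLOC][9-24 ALLOC][25-39 FREE]
Op 6: d = malloc(10) -> d = 25; heap: [0-8 ALLOC][9-24 ALLOC][25-34 ALLOC][35-39 FREE]
Op 7: b = realloc(b, 4) -> b = 9; heap: [0-8 ALLOC][9-12 ALLOC][13-24 FREE][25-34 ALLOC][35-39 FREE]
Op 8: e = malloc(2) -> e = 13; heap: [0-8 ALLOC][9-12 ALLOC][13-14 ALLOC][15-24 FREE][25-34 ALLOC][35-39 FREE]
Free blocks: [10 5] total_free=15 largest=10 -> 100*(15-10)/15 = 500/15 ≈ 33.333 -> rounds to 33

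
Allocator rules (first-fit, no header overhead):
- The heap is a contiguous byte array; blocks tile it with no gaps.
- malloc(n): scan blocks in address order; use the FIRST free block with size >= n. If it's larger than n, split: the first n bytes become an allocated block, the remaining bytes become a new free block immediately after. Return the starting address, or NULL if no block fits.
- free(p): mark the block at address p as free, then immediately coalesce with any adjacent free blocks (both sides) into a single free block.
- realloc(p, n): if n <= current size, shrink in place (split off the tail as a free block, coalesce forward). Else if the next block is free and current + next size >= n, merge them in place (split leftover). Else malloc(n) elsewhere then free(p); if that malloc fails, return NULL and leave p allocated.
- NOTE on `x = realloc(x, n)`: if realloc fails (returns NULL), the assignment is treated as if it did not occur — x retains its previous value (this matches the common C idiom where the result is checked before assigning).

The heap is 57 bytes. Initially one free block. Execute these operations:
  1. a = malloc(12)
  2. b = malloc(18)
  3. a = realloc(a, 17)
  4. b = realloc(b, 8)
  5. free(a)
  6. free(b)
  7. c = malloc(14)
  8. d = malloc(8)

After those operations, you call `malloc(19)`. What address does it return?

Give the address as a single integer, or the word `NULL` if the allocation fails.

Op 1: a = malloc(12) -> a = 0; heap: [0-11 ALLOC][12-56 FREE]
Op 2: b = malloc(18) -> b = 12; heap: [0-11 ALLOC][12-29 ALLOC][30-56 FREE]
Op 3: a = realloc(a, 17) -> a = 30; heap: [0-11 FREE][12-29 ALLOC][30-46 ALLOC][47-56 FREE]
Op 4: b = realloc(b, 8) -> b = 12; heap: [0-11 FREE][12-19 ALLOC][20-29 FREE][30-46 ALLOC][47-56 FREE]
Op 5: free(a) -> (freed a); heap: [0-11 FREE][12-19 ALLOC][20-56 FREE]
Op 6: free(b) -> (freed b); heap: [0-56 FREE]
Op 7: c = malloc(14) -> c = 0; heap: [0-13 ALLOC][14-56 FREE]
Op 8: d = malloc(8) -> d = 14; heap: [0-13 ALLOC][14-21 ALLOC][22-56 FREE]
malloc(19): first-fit scan over [0-13 ALLOC][14-21 ALLOC][22-56 FREE] -> 22

Answer: 22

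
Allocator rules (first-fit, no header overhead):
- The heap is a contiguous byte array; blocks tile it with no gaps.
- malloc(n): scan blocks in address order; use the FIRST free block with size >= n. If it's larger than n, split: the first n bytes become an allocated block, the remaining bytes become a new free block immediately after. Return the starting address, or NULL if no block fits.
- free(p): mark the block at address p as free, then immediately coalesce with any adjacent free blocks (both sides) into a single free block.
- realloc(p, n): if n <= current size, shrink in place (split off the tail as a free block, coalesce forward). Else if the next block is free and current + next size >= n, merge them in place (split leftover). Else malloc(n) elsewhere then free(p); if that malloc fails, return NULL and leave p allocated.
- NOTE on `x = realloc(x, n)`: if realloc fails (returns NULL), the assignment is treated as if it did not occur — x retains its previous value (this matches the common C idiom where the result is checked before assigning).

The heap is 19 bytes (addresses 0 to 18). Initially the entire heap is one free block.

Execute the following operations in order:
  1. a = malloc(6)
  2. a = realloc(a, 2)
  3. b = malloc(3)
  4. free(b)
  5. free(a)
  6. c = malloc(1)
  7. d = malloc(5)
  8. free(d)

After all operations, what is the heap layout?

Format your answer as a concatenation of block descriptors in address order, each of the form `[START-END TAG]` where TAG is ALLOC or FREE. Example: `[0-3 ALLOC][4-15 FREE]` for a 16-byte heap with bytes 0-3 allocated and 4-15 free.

Op 1: a = malloc(6) -> a = 0; heap: [0-5 ALLOC][6-18 FREE]
Op 2: a = realloc(a, 2) -> a = 0; heap: [0-1 ALLOC][2-18 FREE]
Op 3: b = malloc(3) -> b = 2; heap: [0-1 ALLOC][2-4 ALLOC][5-18 FREE]
Op 4: free(b) -> (freed b); heap: [0-1 ALLOC][2-18 FREE]
Op 5: free(a) -> (freed a); heap: [0-18 FREE]
Op 6: c = malloc(1) -> c = 0; heap: [0-0 ALLOC][1-18 FREE]
Op 7: d = malloc(5) -> d = 1; heap: [0-0 ALLOC][1-5 ALLOC][6-18 FREE]
Op 8: free(d) -> (freed d); heap: [0-0 ALLOC][1-18 FREE]

Answer: [0-0 ALLOC][1-18 FREE]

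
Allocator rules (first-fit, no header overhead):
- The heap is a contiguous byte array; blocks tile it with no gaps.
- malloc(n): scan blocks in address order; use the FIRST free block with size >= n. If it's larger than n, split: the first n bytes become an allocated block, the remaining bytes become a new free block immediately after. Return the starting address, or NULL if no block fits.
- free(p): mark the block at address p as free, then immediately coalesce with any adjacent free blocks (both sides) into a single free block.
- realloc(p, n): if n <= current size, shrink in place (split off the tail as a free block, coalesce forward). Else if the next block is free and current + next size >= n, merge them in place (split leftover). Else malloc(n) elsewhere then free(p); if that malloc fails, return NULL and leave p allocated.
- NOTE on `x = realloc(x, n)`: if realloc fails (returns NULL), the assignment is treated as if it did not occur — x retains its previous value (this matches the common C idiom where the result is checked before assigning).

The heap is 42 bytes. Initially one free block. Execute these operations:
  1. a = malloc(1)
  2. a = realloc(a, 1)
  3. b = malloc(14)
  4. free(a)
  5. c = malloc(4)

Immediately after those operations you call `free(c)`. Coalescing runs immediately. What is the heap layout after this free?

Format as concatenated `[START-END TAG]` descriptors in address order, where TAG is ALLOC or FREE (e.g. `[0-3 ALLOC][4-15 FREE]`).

Answer: [0-0 FREE][1-14 ALLOC][15-41 FREE]

Derivation:
Op 1: a = malloc(1) -> a = 0; heap: [0-0 ALLOC][1-41 FREE]
Op 2: a = realloc(a, 1) -> a = 0; heap: [0-0 ALLOC][1-41 FREE]
Op 3: b = malloc(14) -> b = 1; heap: [0-0 ALLOC][1-14 ALLOC][15-41 FREE]
Op 4: free(a) -> (freed a); heap: [0-0 FREE][1-14 ALLOC][15-41 FREE]
Op 5: c = malloc(4) -> c = 15; heap: [0-0 FREE][1-14 ALLOC][15-18 ALLOC][19-41 FREE]
free(c): c = 15 -> block [15-18 ALLOC]; mark free, coalesce with adjacent free neighbors -> [0-0 FREE][1-14 ALLOC][15-41 FREE]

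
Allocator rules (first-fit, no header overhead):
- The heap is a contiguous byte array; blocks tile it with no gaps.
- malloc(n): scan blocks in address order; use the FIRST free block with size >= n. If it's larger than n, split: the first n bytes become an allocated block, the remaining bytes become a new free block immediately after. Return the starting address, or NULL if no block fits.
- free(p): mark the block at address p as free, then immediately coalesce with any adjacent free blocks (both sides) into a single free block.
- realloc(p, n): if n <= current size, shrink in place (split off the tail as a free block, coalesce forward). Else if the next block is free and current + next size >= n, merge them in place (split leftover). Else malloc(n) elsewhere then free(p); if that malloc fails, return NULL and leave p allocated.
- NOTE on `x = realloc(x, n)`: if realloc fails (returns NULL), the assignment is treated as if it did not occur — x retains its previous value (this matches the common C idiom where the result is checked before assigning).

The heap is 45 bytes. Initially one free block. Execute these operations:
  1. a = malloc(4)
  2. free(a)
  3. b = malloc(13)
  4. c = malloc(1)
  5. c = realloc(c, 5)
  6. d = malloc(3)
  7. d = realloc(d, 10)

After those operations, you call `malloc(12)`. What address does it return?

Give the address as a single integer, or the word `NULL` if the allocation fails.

Op 1: a = malloc(4) -> a = 0; heap: [0-3 ALLOC][4-44 FREE]
Op 2: free(a) -> (freed a); heap: [0-44 FREE]
Op 3: b = malloc(13) -> b = 0; heap: [0-12 ALLOC][13-44 FREE]
Op 4: c = malloc(1) -> c = 13; heap: [0-12 ALLOC][13-13 ALLOC][14-44 FREE]
Op 5: c = realloc(c, 5) -> c = 13; heap: [0-12 ALLOC][13-17 ALLOC][18-44 FREE]
Op 6: d = malloc(3) -> d = 18; heap: [0-12 ALLOC][13-17 ALLOC][18-20 ALLOC][21-44 FREE]
Op 7: d = realloc(d, 10) -> d = 18; heap: [0-12 ALLOC][13-17 ALLOC][18-27 ALLOC][28-44 FREE]
malloc(12): first-fit scan over [0-12 ALLOC][13-17 ALLOC][18-27 ALLOC][28-44 FREE] -> 28

Answer: 28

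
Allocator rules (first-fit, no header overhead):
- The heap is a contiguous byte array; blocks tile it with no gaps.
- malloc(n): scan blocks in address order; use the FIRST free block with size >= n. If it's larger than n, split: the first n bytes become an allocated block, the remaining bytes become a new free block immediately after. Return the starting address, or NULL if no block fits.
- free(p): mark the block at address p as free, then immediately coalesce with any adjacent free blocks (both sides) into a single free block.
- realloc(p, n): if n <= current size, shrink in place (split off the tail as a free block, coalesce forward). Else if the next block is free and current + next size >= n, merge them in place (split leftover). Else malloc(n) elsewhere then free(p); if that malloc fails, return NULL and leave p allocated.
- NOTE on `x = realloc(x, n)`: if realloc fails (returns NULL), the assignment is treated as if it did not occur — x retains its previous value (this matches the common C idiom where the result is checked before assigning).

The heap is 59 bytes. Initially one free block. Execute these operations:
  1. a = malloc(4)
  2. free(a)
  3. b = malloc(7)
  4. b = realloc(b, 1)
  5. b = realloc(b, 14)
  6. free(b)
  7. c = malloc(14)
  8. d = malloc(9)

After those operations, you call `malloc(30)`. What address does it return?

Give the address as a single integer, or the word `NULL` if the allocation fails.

Op 1: a = malloc(4) -> a = 0; heap: [0-3 ALLOC][4-58 FREE]
Op 2: free(a) -> (freed a); heap: [0-58 FREE]
Op 3: b = malloc(7) -> b = 0; heap: [0-6 ALLOC][7-58 FREE]
Op 4: b = realloc(b, 1) -> b = 0; heap: [0-0 ALLOC][1-58 FREE]
Op 5: b = realloc(b, 14) -> b = 0; heap: [0-13 ALLOC][14-58 FREE]
Op 6: free(b) -> (freed b); heap: [0-58 FREE]
Op 7: c = malloc(14) -> c = 0; heap: [0-13 ALLOC][14-58 FREE]
Op 8: d = malloc(9) -> d = 14; heap: [0-13 ALLOC][14-22 ALLOC][23-58 FREE]
malloc(30): first-fit scan over [0-13 ALLOC][14-22 ALLOC][23-58 FREE] -> 23

Answer: 23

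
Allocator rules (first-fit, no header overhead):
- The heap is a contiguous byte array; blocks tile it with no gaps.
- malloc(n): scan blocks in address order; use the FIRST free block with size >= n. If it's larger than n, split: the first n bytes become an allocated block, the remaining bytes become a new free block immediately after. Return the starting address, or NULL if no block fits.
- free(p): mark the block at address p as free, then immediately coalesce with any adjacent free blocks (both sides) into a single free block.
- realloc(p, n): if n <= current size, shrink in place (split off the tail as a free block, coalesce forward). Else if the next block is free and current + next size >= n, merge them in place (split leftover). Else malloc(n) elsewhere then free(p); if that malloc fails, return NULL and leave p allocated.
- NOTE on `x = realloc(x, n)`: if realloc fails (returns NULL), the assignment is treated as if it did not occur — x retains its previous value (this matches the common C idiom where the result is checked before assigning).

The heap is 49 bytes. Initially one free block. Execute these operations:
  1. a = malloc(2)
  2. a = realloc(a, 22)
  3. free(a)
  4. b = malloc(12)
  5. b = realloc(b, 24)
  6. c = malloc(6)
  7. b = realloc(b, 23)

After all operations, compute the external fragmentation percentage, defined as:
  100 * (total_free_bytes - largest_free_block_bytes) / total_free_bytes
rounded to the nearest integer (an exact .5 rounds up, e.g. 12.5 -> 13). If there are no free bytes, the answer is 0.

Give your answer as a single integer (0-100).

Op 1: a = malloc(2) -> a = 0; heap: [0-1 ALLOC][2-48 FREE]
Op 2: a = realloc(a, 22) -> a = 0; heap: [0-21 ALLOC][22-48 FREE]
Op 3: free(a) -> (freed a); heap: [0-48 FREE]
Op 4: b = malloc(12) -> b = 0; heap: [0-11 ALLOC][12-48 FREE]
Op 5: b = realloc(b, 24) -> b = 0; heap: [0-23 ALLOC][24-48 FREE]
Op 6: c = malloc(6) -> c = 24; heap: [0-23 ALLOC][24-29 ALLOC][30-48 FREE]
Op 7: b = realloc(b, 23) -> b = 0; heap: [0-22 ALLOC][23-23 FREE][24-29 ALLOC][30-48 FREE]
Free blocks: [1 19] total_free=20 largest=19 -> 100*(20-19)/20 = 100/20 = 5

Answer: 5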